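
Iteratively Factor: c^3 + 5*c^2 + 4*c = (c + 1)*(c^2 + 4*c) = c*(c + 1)*(c + 4)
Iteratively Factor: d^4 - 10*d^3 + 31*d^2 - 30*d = (d - 3)*(d^3 - 7*d^2 + 10*d) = (d - 5)*(d - 3)*(d^2 - 2*d) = d*(d - 5)*(d - 3)*(d - 2)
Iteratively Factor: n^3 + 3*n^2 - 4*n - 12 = (n + 2)*(n^2 + n - 6) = (n - 2)*(n + 2)*(n + 3)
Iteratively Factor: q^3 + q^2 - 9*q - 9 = (q + 1)*(q^2 - 9) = (q - 3)*(q + 1)*(q + 3)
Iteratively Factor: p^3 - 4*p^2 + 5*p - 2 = (p - 2)*(p^2 - 2*p + 1) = (p - 2)*(p - 1)*(p - 1)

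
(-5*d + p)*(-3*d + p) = 15*d^2 - 8*d*p + p^2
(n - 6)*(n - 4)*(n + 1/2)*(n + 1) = n^4 - 17*n^3/2 + 19*n^2/2 + 31*n + 12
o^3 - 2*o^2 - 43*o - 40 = (o - 8)*(o + 1)*(o + 5)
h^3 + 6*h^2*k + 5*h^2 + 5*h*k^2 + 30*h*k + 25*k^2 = (h + 5)*(h + k)*(h + 5*k)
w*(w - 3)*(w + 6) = w^3 + 3*w^2 - 18*w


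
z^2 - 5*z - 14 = (z - 7)*(z + 2)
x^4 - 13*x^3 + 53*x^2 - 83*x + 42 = (x - 7)*(x - 3)*(x - 2)*(x - 1)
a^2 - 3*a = a*(a - 3)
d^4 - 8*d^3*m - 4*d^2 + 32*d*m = d*(d - 2)*(d + 2)*(d - 8*m)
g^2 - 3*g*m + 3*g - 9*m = (g + 3)*(g - 3*m)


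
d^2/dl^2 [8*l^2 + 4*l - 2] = 16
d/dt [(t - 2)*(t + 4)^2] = 3*t*(t + 4)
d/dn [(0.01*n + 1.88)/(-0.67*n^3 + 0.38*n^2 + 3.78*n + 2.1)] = (0.0134*n^3 + 3.775*n^2 - 1.4288*n - 7.0854)/(0.4489*n^6 - 0.5092*n^5 - 4.9208*n^4 + 0.0587999999999993*n^3 + 15.8844*n^2 + 15.876*n + 4.41)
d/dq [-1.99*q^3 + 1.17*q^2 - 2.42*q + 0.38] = -5.97*q^2 + 2.34*q - 2.42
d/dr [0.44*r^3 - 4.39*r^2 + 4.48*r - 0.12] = 1.32*r^2 - 8.78*r + 4.48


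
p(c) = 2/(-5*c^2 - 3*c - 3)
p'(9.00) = 0.00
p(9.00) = 0.00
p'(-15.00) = 0.00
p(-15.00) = 0.00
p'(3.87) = 0.01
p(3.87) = -0.02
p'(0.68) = 0.36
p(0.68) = -0.27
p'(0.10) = 0.71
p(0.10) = -0.60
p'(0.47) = 0.51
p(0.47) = -0.36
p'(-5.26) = -0.01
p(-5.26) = -0.02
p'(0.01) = 0.68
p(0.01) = -0.66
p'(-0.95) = -0.60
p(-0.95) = -0.43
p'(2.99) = 0.02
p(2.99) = -0.04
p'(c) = 2*(10*c + 3)/(-5*c^2 - 3*c - 3)^2 = 2*(10*c + 3)/(5*c^2 + 3*c + 3)^2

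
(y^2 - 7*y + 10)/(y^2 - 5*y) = (y - 2)/y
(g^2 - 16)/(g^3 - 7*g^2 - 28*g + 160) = (g + 4)/(g^2 - 3*g - 40)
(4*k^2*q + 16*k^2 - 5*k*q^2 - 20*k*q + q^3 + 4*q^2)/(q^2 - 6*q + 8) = (4*k^2*q + 16*k^2 - 5*k*q^2 - 20*k*q + q^3 + 4*q^2)/(q^2 - 6*q + 8)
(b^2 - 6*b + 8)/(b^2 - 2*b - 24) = (-b^2 + 6*b - 8)/(-b^2 + 2*b + 24)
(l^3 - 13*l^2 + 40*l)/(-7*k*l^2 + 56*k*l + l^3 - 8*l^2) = (5 - l)/(7*k - l)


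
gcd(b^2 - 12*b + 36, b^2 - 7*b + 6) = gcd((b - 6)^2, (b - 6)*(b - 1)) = b - 6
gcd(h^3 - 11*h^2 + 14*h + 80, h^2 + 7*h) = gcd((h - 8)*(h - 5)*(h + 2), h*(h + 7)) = 1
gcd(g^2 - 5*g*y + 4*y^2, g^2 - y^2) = -g + y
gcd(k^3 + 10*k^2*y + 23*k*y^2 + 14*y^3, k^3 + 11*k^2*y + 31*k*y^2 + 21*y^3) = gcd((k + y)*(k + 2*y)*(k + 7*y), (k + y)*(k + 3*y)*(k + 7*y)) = k^2 + 8*k*y + 7*y^2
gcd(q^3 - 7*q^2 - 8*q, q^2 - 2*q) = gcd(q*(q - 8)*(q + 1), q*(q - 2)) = q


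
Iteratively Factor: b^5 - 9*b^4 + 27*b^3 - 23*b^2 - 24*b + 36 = (b - 2)*(b^4 - 7*b^3 + 13*b^2 + 3*b - 18) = (b - 2)*(b + 1)*(b^3 - 8*b^2 + 21*b - 18) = (b - 3)*(b - 2)*(b + 1)*(b^2 - 5*b + 6) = (b - 3)*(b - 2)^2*(b + 1)*(b - 3)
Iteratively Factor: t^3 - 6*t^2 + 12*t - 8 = (t - 2)*(t^2 - 4*t + 4) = (t - 2)^2*(t - 2)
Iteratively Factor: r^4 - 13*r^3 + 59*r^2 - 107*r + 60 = (r - 1)*(r^3 - 12*r^2 + 47*r - 60) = (r - 3)*(r - 1)*(r^2 - 9*r + 20) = (r - 4)*(r - 3)*(r - 1)*(r - 5)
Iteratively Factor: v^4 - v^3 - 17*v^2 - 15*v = (v)*(v^3 - v^2 - 17*v - 15) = v*(v + 3)*(v^2 - 4*v - 5) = v*(v + 1)*(v + 3)*(v - 5)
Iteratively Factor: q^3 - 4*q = (q + 2)*(q^2 - 2*q) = q*(q + 2)*(q - 2)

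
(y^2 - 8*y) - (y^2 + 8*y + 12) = -16*y - 12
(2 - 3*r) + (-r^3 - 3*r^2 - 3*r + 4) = -r^3 - 3*r^2 - 6*r + 6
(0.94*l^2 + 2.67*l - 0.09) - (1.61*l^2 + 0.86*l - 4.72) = -0.67*l^2 + 1.81*l + 4.63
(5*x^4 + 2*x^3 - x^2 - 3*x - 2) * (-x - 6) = -5*x^5 - 32*x^4 - 11*x^3 + 9*x^2 + 20*x + 12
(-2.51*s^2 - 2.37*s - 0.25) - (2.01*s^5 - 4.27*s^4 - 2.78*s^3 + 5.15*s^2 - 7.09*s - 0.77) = -2.01*s^5 + 4.27*s^4 + 2.78*s^3 - 7.66*s^2 + 4.72*s + 0.52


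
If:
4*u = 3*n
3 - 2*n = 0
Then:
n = 3/2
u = 9/8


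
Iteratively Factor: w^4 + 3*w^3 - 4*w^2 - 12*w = (w - 2)*(w^3 + 5*w^2 + 6*w) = w*(w - 2)*(w^2 + 5*w + 6) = w*(w - 2)*(w + 3)*(w + 2)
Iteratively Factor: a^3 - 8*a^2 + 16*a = (a - 4)*(a^2 - 4*a) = a*(a - 4)*(a - 4)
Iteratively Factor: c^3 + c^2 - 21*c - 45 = (c + 3)*(c^2 - 2*c - 15) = (c + 3)^2*(c - 5)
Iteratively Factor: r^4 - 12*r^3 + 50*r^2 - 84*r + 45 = (r - 3)*(r^3 - 9*r^2 + 23*r - 15) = (r - 3)*(r - 1)*(r^2 - 8*r + 15) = (r - 3)^2*(r - 1)*(r - 5)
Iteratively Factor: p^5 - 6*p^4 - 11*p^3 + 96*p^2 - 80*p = (p - 1)*(p^4 - 5*p^3 - 16*p^2 + 80*p) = p*(p - 1)*(p^3 - 5*p^2 - 16*p + 80) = p*(p - 1)*(p + 4)*(p^2 - 9*p + 20) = p*(p - 4)*(p - 1)*(p + 4)*(p - 5)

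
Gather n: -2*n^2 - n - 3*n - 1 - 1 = -2*n^2 - 4*n - 2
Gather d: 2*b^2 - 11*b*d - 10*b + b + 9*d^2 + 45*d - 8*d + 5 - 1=2*b^2 - 9*b + 9*d^2 + d*(37 - 11*b) + 4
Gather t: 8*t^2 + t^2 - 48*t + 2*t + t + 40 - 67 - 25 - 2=9*t^2 - 45*t - 54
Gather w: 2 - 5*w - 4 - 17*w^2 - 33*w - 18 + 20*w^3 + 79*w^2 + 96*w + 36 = 20*w^3 + 62*w^2 + 58*w + 16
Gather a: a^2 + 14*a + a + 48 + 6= a^2 + 15*a + 54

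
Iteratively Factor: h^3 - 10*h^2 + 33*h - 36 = (h - 4)*(h^2 - 6*h + 9) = (h - 4)*(h - 3)*(h - 3)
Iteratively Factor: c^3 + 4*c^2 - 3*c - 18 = (c + 3)*(c^2 + c - 6) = (c + 3)^2*(c - 2)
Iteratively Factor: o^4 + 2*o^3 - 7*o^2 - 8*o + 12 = (o - 1)*(o^3 + 3*o^2 - 4*o - 12) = (o - 1)*(o + 3)*(o^2 - 4) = (o - 1)*(o + 2)*(o + 3)*(o - 2)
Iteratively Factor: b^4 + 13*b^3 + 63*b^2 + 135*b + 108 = (b + 3)*(b^3 + 10*b^2 + 33*b + 36) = (b + 3)*(b + 4)*(b^2 + 6*b + 9) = (b + 3)^2*(b + 4)*(b + 3)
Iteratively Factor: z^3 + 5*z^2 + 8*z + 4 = (z + 1)*(z^2 + 4*z + 4) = (z + 1)*(z + 2)*(z + 2)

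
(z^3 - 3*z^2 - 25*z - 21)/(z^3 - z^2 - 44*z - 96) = (z^2 - 6*z - 7)/(z^2 - 4*z - 32)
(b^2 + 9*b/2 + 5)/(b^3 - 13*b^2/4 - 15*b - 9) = 2*(2*b + 5)/(4*b^2 - 21*b - 18)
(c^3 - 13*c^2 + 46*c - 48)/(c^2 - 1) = (c^3 - 13*c^2 + 46*c - 48)/(c^2 - 1)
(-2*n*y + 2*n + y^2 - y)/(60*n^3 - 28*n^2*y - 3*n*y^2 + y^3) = (y - 1)/(-30*n^2 - n*y + y^2)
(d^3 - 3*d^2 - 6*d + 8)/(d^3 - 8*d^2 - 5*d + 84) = (d^2 + d - 2)/(d^2 - 4*d - 21)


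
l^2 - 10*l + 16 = (l - 8)*(l - 2)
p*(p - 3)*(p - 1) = p^3 - 4*p^2 + 3*p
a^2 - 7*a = a*(a - 7)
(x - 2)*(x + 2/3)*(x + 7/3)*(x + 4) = x^4 + 5*x^3 - 4*x^2/9 - 188*x/9 - 112/9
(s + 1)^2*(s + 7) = s^3 + 9*s^2 + 15*s + 7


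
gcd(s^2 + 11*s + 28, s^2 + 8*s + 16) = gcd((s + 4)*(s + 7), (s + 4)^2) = s + 4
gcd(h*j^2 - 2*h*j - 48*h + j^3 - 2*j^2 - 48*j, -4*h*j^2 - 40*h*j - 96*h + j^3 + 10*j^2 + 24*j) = j + 6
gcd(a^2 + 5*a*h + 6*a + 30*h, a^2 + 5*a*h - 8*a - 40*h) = a + 5*h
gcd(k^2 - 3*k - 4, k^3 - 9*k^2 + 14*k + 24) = k^2 - 3*k - 4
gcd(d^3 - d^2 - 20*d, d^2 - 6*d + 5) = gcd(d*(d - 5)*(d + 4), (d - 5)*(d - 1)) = d - 5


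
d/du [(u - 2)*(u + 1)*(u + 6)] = 3*u^2 + 10*u - 8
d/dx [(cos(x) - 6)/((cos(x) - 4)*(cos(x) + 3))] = (cos(x)^2 - 12*cos(x) + 18)*sin(x)/((cos(x) - 4)^2*(cos(x) + 3)^2)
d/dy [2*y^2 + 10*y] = 4*y + 10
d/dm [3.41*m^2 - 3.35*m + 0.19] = 6.82*m - 3.35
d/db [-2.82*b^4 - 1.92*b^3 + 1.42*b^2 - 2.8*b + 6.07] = -11.28*b^3 - 5.76*b^2 + 2.84*b - 2.8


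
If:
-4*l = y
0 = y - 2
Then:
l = -1/2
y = 2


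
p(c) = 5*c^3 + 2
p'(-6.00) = 540.00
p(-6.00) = -1078.00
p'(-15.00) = 3375.00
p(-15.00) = -16873.00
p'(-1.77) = 46.99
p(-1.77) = -25.73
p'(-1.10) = 18.15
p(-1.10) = -4.66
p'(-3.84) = 221.18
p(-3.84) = -281.12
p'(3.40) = 173.40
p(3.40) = 198.52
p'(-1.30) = 25.35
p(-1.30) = -8.98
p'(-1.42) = 30.25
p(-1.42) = -12.32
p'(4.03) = 243.61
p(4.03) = 329.25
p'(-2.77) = 115.09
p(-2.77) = -104.27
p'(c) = 15*c^2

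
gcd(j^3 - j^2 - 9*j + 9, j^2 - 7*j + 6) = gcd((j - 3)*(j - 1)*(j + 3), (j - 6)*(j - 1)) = j - 1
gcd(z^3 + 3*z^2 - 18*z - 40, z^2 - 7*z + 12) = z - 4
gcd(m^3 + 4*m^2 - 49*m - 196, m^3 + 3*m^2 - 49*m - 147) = m^2 - 49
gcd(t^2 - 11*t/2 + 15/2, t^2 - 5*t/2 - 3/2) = t - 3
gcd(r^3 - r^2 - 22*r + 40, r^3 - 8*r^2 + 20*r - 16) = r^2 - 6*r + 8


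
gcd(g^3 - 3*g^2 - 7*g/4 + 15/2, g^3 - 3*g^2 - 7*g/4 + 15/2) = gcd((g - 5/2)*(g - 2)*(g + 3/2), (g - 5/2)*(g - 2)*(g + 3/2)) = g^3 - 3*g^2 - 7*g/4 + 15/2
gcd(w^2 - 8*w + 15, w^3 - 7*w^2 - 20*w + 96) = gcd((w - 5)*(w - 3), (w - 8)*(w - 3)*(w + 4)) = w - 3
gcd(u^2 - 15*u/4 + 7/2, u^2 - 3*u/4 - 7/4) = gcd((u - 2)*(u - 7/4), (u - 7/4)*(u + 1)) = u - 7/4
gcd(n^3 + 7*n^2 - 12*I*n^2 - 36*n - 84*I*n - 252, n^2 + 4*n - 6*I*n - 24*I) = n - 6*I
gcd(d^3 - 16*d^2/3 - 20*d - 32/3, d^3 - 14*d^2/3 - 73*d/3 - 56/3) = d - 8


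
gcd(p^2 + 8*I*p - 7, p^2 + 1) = p + I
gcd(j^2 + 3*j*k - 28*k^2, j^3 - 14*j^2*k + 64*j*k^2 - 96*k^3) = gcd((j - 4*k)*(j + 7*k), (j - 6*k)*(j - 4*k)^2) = j - 4*k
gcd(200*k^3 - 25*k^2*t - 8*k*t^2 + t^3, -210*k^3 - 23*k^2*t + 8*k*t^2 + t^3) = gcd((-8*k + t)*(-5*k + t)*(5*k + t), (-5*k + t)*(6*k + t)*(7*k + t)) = -5*k + t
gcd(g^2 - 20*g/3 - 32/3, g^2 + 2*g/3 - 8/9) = g + 4/3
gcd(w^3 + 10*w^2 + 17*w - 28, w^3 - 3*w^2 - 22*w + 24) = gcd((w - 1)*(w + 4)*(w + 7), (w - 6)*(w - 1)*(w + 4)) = w^2 + 3*w - 4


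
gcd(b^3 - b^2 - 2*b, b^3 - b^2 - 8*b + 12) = b - 2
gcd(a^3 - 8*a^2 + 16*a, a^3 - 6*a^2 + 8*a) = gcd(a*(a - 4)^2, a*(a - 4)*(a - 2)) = a^2 - 4*a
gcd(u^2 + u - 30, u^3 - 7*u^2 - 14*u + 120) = u - 5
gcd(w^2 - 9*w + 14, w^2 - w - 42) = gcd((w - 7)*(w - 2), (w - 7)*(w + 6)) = w - 7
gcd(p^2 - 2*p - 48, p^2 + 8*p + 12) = p + 6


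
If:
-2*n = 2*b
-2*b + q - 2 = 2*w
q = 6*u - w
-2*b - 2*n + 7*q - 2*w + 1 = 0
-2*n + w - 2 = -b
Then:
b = 39/22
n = -39/22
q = -12/11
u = -97/132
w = -73/22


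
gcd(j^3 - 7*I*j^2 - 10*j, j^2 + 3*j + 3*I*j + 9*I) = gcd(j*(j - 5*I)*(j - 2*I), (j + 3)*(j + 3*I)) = 1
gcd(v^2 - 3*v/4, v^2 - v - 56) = 1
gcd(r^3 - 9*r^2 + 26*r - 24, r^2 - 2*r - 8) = r - 4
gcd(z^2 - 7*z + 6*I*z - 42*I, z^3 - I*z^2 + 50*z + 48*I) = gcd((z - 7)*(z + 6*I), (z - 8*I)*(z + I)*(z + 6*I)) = z + 6*I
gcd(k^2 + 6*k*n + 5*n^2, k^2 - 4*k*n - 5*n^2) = k + n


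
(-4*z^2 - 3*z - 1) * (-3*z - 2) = 12*z^3 + 17*z^2 + 9*z + 2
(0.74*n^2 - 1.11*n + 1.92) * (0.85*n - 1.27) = 0.629*n^3 - 1.8833*n^2 + 3.0417*n - 2.4384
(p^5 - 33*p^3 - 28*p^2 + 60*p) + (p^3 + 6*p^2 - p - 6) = p^5 - 32*p^3 - 22*p^2 + 59*p - 6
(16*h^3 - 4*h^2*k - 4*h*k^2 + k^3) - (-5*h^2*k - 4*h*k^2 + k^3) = 16*h^3 + h^2*k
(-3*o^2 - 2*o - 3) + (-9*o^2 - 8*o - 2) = -12*o^2 - 10*o - 5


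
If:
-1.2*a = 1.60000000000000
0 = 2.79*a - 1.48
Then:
No Solution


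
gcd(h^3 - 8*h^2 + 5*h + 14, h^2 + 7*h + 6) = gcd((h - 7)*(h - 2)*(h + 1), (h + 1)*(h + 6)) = h + 1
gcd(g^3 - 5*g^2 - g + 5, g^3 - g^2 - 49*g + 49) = g - 1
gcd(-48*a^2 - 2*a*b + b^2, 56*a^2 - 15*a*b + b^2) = 8*a - b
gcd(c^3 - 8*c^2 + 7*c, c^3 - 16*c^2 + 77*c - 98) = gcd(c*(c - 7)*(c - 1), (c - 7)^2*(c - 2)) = c - 7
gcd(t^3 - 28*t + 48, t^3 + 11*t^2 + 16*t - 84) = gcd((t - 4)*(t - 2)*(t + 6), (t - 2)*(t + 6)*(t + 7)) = t^2 + 4*t - 12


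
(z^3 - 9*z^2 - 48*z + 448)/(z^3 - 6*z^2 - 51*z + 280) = (z - 8)/(z - 5)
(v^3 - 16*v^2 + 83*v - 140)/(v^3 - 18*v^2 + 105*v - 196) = (v - 5)/(v - 7)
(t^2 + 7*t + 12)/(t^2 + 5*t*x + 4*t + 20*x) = (t + 3)/(t + 5*x)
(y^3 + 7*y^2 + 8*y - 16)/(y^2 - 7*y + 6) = (y^2 + 8*y + 16)/(y - 6)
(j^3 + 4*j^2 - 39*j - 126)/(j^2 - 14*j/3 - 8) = 3*(j^2 + 10*j + 21)/(3*j + 4)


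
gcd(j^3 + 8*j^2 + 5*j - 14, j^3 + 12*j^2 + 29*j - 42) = j^2 + 6*j - 7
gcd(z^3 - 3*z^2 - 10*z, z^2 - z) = z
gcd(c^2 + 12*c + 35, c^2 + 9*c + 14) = c + 7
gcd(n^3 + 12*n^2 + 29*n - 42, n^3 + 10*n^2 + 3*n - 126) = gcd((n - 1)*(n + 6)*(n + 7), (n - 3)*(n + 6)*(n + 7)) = n^2 + 13*n + 42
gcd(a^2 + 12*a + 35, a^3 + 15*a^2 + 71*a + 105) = a^2 + 12*a + 35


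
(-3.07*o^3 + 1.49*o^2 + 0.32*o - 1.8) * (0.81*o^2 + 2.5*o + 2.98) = -2.4867*o^5 - 6.4681*o^4 - 5.1644*o^3 + 3.7822*o^2 - 3.5464*o - 5.364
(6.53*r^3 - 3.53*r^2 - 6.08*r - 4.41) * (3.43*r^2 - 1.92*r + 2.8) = 22.3979*r^5 - 24.6455*r^4 + 4.2072*r^3 - 13.3367*r^2 - 8.5568*r - 12.348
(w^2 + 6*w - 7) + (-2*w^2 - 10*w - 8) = -w^2 - 4*w - 15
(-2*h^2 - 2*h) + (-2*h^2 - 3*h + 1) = -4*h^2 - 5*h + 1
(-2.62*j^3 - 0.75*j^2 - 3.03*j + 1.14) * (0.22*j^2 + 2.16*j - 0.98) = -0.5764*j^5 - 5.8242*j^4 + 0.281*j^3 - 5.559*j^2 + 5.4318*j - 1.1172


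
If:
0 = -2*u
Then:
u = 0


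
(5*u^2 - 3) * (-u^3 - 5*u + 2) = -5*u^5 - 22*u^3 + 10*u^2 + 15*u - 6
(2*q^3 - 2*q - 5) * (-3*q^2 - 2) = -6*q^5 + 2*q^3 + 15*q^2 + 4*q + 10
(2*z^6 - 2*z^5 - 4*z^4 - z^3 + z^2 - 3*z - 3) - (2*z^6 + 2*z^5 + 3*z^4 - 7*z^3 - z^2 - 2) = -4*z^5 - 7*z^4 + 6*z^3 + 2*z^2 - 3*z - 1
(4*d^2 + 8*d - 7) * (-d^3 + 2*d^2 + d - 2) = -4*d^5 + 27*d^3 - 14*d^2 - 23*d + 14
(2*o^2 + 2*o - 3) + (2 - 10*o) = 2*o^2 - 8*o - 1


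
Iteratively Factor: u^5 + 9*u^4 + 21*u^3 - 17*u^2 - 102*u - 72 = (u + 3)*(u^4 + 6*u^3 + 3*u^2 - 26*u - 24) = (u + 3)*(u + 4)*(u^3 + 2*u^2 - 5*u - 6) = (u + 1)*(u + 3)*(u + 4)*(u^2 + u - 6) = (u - 2)*(u + 1)*(u + 3)*(u + 4)*(u + 3)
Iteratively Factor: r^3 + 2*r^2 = (r)*(r^2 + 2*r) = r^2*(r + 2)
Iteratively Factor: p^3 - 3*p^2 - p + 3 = (p + 1)*(p^2 - 4*p + 3) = (p - 3)*(p + 1)*(p - 1)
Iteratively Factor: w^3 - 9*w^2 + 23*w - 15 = (w - 5)*(w^2 - 4*w + 3) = (w - 5)*(w - 3)*(w - 1)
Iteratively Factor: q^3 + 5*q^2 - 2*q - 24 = (q - 2)*(q^2 + 7*q + 12) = (q - 2)*(q + 3)*(q + 4)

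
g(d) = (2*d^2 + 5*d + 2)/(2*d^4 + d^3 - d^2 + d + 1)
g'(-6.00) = 0.00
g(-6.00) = 0.02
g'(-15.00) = 0.00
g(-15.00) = 0.00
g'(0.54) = 0.17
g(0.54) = 3.35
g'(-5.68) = 0.01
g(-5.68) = 0.02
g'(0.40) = 2.07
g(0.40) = 3.19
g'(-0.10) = 2.82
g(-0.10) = 1.71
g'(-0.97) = -551.74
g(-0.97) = 18.27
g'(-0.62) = 224.34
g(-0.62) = -6.27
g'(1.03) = -3.30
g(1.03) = 2.15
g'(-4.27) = 0.01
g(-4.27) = 0.03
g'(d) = (4*d + 5)/(2*d^4 + d^3 - d^2 + d + 1) + (2*d^2 + 5*d + 2)*(-8*d^3 - 3*d^2 + 2*d - 1)/(2*d^4 + d^3 - d^2 + d + 1)^2 = (-8*d^5 - 32*d^4 - 26*d^3 + d^2 + 8*d + 3)/(4*d^8 + 4*d^7 - 3*d^6 + 2*d^5 + 7*d^4 - d^2 + 2*d + 1)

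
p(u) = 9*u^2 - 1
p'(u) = 18*u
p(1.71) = 25.32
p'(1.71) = 30.78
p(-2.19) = 42.16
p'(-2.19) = -39.42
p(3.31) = 97.60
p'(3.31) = 59.58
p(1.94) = 32.87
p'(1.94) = 34.92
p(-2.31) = 47.02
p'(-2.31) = -41.58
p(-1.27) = 13.52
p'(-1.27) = -22.86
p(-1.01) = 8.18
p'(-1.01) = -18.18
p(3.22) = 92.32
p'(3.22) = 57.96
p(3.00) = 80.00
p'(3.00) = 54.00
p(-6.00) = 323.00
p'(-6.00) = -108.00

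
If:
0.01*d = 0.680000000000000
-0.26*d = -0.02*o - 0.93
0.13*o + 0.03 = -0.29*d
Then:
No Solution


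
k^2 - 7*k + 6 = (k - 6)*(k - 1)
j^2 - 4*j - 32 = (j - 8)*(j + 4)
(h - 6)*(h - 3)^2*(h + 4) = h^4 - 8*h^3 - 3*h^2 + 126*h - 216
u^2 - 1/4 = (u - 1/2)*(u + 1/2)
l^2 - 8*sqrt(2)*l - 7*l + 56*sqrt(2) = (l - 7)*(l - 8*sqrt(2))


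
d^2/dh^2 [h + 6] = 0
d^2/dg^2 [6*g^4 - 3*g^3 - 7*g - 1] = 18*g*(4*g - 1)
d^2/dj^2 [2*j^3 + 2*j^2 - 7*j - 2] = 12*j + 4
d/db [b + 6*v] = 1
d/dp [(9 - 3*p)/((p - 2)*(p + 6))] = 3*p*(p - 6)/(p^4 + 8*p^3 - 8*p^2 - 96*p + 144)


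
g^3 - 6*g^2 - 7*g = g*(g - 7)*(g + 1)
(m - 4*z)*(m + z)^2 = m^3 - 2*m^2*z - 7*m*z^2 - 4*z^3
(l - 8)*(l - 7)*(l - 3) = l^3 - 18*l^2 + 101*l - 168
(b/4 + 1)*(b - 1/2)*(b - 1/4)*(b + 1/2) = b^4/4 + 15*b^3/16 - 5*b^2/16 - 15*b/64 + 1/16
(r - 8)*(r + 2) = r^2 - 6*r - 16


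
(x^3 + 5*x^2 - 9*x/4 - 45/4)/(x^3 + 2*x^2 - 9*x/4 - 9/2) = (x + 5)/(x + 2)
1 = 1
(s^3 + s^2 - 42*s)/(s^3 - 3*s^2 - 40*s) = (-s^2 - s + 42)/(-s^2 + 3*s + 40)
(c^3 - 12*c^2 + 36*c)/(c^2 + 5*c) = (c^2 - 12*c + 36)/(c + 5)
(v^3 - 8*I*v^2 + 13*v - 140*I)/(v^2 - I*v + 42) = (v^2 - I*v + 20)/(v + 6*I)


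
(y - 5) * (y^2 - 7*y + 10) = y^3 - 12*y^2 + 45*y - 50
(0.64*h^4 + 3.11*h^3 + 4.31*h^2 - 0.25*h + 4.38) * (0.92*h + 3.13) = 0.5888*h^5 + 4.8644*h^4 + 13.6995*h^3 + 13.2603*h^2 + 3.2471*h + 13.7094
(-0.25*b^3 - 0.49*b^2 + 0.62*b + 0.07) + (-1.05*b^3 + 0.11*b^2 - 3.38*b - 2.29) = -1.3*b^3 - 0.38*b^2 - 2.76*b - 2.22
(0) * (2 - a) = 0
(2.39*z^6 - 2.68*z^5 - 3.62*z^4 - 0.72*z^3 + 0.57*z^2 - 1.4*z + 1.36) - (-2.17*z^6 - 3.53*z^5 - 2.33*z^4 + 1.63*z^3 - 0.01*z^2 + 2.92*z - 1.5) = 4.56*z^6 + 0.85*z^5 - 1.29*z^4 - 2.35*z^3 + 0.58*z^2 - 4.32*z + 2.86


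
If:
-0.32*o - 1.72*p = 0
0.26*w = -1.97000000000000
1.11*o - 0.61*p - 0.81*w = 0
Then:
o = -5.02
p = 0.93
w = -7.58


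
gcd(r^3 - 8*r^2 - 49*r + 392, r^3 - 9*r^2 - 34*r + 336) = r^2 - 15*r + 56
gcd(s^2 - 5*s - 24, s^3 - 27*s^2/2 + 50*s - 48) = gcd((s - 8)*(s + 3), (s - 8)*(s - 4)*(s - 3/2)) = s - 8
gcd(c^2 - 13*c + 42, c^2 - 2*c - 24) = c - 6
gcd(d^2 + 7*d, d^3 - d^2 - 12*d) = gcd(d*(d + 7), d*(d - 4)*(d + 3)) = d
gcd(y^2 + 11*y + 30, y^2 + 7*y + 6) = y + 6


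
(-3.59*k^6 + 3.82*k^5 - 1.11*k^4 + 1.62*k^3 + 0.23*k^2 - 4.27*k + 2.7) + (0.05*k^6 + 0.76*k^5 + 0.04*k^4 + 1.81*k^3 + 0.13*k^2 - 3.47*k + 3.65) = -3.54*k^6 + 4.58*k^5 - 1.07*k^4 + 3.43*k^3 + 0.36*k^2 - 7.74*k + 6.35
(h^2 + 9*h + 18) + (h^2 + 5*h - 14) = 2*h^2 + 14*h + 4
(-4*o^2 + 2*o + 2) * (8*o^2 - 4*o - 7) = -32*o^4 + 32*o^3 + 36*o^2 - 22*o - 14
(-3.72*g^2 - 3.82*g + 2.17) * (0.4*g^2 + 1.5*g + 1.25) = -1.488*g^4 - 7.108*g^3 - 9.512*g^2 - 1.52*g + 2.7125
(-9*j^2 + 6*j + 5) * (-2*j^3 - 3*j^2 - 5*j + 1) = 18*j^5 + 15*j^4 + 17*j^3 - 54*j^2 - 19*j + 5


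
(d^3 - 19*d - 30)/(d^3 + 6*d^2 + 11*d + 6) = (d - 5)/(d + 1)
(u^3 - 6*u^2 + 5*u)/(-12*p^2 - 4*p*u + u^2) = u*(-u^2 + 6*u - 5)/(12*p^2 + 4*p*u - u^2)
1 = 1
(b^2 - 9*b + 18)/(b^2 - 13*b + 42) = (b - 3)/(b - 7)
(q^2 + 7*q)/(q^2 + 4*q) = (q + 7)/(q + 4)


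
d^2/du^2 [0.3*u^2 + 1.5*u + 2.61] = 0.600000000000000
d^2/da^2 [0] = 0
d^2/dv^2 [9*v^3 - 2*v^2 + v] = 54*v - 4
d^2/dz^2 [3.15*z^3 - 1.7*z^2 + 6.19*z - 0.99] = 18.9*z - 3.4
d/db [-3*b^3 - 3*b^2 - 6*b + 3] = -9*b^2 - 6*b - 6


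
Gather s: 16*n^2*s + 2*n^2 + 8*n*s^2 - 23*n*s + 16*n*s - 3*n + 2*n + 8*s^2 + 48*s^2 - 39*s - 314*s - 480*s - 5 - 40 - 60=2*n^2 - n + s^2*(8*n + 56) + s*(16*n^2 - 7*n - 833) - 105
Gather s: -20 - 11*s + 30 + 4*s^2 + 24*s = 4*s^2 + 13*s + 10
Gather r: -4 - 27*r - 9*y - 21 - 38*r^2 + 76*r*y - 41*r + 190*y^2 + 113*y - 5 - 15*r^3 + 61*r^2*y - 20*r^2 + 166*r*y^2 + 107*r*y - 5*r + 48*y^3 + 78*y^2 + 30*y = -15*r^3 + r^2*(61*y - 58) + r*(166*y^2 + 183*y - 73) + 48*y^3 + 268*y^2 + 134*y - 30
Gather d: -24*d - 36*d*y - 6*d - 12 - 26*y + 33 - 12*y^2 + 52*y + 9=d*(-36*y - 30) - 12*y^2 + 26*y + 30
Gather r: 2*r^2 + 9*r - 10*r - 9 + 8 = 2*r^2 - r - 1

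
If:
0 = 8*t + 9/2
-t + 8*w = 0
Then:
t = -9/16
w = -9/128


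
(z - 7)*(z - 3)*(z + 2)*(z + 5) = z^4 - 3*z^3 - 39*z^2 + 47*z + 210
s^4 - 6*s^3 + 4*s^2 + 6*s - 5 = (s - 5)*(s - 1)^2*(s + 1)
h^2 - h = h*(h - 1)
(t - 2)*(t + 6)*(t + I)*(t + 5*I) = t^4 + 4*t^3 + 6*I*t^3 - 17*t^2 + 24*I*t^2 - 20*t - 72*I*t + 60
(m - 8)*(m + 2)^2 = m^3 - 4*m^2 - 28*m - 32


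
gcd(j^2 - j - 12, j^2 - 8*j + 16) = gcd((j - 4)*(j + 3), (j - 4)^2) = j - 4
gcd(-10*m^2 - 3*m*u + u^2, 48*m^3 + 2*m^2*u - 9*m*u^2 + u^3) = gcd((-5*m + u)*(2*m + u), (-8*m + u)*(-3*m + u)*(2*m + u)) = 2*m + u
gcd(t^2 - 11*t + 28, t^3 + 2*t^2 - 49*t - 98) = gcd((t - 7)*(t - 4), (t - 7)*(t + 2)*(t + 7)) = t - 7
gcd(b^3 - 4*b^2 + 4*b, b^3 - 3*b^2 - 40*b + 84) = b - 2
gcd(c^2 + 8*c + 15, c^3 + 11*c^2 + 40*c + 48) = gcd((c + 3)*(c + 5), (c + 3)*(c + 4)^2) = c + 3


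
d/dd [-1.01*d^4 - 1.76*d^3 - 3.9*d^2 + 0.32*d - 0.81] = -4.04*d^3 - 5.28*d^2 - 7.8*d + 0.32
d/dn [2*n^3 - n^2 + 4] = 2*n*(3*n - 1)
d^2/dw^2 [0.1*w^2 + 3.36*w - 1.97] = 0.200000000000000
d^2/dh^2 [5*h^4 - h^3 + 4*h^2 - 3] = 60*h^2 - 6*h + 8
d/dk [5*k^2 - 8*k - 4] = 10*k - 8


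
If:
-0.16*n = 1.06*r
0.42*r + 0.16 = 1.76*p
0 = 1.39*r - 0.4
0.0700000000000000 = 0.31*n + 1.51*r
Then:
No Solution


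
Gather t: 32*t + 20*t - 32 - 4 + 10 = 52*t - 26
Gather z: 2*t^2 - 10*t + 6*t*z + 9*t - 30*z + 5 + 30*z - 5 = 2*t^2 + 6*t*z - t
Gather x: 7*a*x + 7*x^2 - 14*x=7*x^2 + x*(7*a - 14)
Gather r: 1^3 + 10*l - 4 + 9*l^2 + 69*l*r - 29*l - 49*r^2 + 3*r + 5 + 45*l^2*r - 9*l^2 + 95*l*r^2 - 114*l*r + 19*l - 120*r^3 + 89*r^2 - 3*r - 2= -120*r^3 + r^2*(95*l + 40) + r*(45*l^2 - 45*l)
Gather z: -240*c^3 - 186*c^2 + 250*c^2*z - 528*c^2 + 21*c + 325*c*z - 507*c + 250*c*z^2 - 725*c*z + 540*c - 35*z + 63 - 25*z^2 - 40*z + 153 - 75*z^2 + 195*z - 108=-240*c^3 - 714*c^2 + 54*c + z^2*(250*c - 100) + z*(250*c^2 - 400*c + 120) + 108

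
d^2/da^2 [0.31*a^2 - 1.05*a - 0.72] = 0.620000000000000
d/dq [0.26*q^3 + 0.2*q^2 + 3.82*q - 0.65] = 0.78*q^2 + 0.4*q + 3.82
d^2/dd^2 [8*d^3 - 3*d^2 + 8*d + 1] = 48*d - 6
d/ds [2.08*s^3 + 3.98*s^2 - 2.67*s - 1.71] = 6.24*s^2 + 7.96*s - 2.67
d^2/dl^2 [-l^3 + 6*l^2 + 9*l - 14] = 12 - 6*l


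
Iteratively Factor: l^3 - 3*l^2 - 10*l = (l + 2)*(l^2 - 5*l) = (l - 5)*(l + 2)*(l)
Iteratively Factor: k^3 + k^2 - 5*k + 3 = (k - 1)*(k^2 + 2*k - 3) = (k - 1)^2*(k + 3)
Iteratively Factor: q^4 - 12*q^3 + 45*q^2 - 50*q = (q - 5)*(q^3 - 7*q^2 + 10*q) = (q - 5)^2*(q^2 - 2*q) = (q - 5)^2*(q - 2)*(q)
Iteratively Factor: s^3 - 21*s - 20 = (s + 1)*(s^2 - s - 20) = (s + 1)*(s + 4)*(s - 5)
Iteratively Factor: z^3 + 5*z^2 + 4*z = (z + 4)*(z^2 + z) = z*(z + 4)*(z + 1)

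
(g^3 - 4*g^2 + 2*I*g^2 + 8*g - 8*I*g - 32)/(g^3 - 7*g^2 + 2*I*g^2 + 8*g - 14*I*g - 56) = (g - 4)/(g - 7)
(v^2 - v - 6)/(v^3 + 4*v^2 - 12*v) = (v^2 - v - 6)/(v*(v^2 + 4*v - 12))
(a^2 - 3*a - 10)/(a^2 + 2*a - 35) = (a + 2)/(a + 7)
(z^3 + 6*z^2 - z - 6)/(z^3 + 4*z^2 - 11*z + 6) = (z + 1)/(z - 1)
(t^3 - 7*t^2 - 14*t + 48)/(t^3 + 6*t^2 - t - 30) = (t - 8)/(t + 5)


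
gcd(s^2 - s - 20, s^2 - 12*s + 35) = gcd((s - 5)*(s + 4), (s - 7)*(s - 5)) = s - 5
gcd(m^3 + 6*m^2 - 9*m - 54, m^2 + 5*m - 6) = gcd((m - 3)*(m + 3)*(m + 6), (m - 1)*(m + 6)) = m + 6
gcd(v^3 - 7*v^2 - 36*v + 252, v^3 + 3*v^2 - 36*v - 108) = v^2 - 36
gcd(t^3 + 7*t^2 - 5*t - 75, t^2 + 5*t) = t + 5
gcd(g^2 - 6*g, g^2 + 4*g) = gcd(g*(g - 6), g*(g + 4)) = g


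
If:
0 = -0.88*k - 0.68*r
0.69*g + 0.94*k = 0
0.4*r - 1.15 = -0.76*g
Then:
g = 1.01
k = -0.74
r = 0.96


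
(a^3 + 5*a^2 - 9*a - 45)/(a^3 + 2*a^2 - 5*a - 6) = (a^2 + 2*a - 15)/(a^2 - a - 2)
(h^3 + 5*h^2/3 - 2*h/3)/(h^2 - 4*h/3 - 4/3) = h*(-3*h^2 - 5*h + 2)/(-3*h^2 + 4*h + 4)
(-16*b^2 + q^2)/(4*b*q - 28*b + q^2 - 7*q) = (-4*b + q)/(q - 7)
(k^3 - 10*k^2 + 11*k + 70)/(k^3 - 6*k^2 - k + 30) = (k - 7)/(k - 3)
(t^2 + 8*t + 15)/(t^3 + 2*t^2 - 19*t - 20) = (t + 3)/(t^2 - 3*t - 4)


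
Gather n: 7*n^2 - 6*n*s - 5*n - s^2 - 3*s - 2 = 7*n^2 + n*(-6*s - 5) - s^2 - 3*s - 2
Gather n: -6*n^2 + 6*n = -6*n^2 + 6*n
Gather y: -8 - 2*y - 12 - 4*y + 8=-6*y - 12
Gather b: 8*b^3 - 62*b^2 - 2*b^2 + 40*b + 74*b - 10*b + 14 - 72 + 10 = 8*b^3 - 64*b^2 + 104*b - 48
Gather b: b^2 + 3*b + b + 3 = b^2 + 4*b + 3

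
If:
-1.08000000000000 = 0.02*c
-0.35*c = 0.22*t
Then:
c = -54.00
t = 85.91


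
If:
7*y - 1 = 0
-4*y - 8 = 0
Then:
No Solution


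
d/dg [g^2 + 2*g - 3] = 2*g + 2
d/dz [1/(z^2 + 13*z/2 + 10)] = 2*(-4*z - 13)/(2*z^2 + 13*z + 20)^2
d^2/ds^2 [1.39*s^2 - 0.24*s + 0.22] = 2.78000000000000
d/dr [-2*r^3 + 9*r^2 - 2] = 6*r*(3 - r)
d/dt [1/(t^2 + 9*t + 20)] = (-2*t - 9)/(t^2 + 9*t + 20)^2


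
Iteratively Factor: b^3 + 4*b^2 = (b + 4)*(b^2) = b*(b + 4)*(b)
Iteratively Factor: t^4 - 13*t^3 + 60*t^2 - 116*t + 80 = (t - 2)*(t^3 - 11*t^2 + 38*t - 40) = (t - 4)*(t - 2)*(t^2 - 7*t + 10) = (t - 5)*(t - 4)*(t - 2)*(t - 2)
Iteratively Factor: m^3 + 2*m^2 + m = (m + 1)*(m^2 + m) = m*(m + 1)*(m + 1)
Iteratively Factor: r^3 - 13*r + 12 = (r - 3)*(r^2 + 3*r - 4) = (r - 3)*(r + 4)*(r - 1)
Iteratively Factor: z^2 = (z)*(z)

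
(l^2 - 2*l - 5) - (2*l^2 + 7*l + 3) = -l^2 - 9*l - 8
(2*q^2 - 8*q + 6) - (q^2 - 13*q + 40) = q^2 + 5*q - 34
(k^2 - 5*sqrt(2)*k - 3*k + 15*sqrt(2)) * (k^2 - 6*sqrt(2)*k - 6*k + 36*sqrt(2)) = k^4 - 11*sqrt(2)*k^3 - 9*k^3 + 78*k^2 + 99*sqrt(2)*k^2 - 540*k - 198*sqrt(2)*k + 1080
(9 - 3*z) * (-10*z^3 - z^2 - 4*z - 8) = 30*z^4 - 87*z^3 + 3*z^2 - 12*z - 72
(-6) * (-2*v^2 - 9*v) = 12*v^2 + 54*v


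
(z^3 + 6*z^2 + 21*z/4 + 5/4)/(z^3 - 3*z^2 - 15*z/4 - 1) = (z + 5)/(z - 4)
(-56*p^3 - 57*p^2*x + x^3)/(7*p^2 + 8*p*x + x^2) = -8*p + x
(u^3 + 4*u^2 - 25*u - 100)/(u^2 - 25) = u + 4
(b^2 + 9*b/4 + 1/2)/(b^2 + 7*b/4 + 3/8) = 2*(b + 2)/(2*b + 3)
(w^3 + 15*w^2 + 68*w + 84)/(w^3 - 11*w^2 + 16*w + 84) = (w^2 + 13*w + 42)/(w^2 - 13*w + 42)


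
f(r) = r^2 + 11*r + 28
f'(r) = 2*r + 11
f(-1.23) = 15.98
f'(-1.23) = 8.54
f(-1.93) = 10.49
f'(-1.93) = 7.14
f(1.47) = 46.33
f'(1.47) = 13.94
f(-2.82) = 4.93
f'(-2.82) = 5.36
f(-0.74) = 20.41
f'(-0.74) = 9.52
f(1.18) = 42.37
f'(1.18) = 13.36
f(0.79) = 37.31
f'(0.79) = 12.58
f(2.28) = 58.28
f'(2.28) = 15.56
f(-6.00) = -2.00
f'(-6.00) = -1.00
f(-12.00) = 40.00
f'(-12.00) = -13.00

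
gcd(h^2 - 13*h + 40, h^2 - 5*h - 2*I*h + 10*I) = h - 5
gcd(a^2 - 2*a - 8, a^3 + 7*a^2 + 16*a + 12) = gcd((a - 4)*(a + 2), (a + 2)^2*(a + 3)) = a + 2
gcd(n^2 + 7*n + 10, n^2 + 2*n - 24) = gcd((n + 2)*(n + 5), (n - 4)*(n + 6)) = 1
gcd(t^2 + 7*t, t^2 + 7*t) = t^2 + 7*t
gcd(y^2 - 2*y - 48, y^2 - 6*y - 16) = y - 8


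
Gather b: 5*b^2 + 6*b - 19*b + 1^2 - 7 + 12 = 5*b^2 - 13*b + 6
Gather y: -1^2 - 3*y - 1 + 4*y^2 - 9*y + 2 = 4*y^2 - 12*y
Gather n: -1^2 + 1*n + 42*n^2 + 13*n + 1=42*n^2 + 14*n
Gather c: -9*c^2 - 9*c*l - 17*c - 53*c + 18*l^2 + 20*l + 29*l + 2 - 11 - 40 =-9*c^2 + c*(-9*l - 70) + 18*l^2 + 49*l - 49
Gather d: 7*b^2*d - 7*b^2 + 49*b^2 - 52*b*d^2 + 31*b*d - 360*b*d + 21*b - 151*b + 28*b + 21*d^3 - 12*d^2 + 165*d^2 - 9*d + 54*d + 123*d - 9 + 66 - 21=42*b^2 - 102*b + 21*d^3 + d^2*(153 - 52*b) + d*(7*b^2 - 329*b + 168) + 36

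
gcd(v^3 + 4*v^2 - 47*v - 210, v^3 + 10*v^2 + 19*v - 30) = v^2 + 11*v + 30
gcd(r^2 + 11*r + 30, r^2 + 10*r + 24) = r + 6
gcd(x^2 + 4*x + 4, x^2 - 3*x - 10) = x + 2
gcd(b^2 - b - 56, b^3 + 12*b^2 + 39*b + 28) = b + 7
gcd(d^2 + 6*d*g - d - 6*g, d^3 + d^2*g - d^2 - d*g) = d - 1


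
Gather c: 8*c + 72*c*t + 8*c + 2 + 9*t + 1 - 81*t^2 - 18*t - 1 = c*(72*t + 16) - 81*t^2 - 9*t + 2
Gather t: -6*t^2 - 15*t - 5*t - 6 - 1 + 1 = -6*t^2 - 20*t - 6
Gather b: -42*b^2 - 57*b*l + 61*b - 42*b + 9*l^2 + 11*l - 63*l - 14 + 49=-42*b^2 + b*(19 - 57*l) + 9*l^2 - 52*l + 35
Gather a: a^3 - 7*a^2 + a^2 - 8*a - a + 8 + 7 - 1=a^3 - 6*a^2 - 9*a + 14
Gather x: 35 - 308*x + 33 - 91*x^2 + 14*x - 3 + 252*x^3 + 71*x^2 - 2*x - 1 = 252*x^3 - 20*x^2 - 296*x + 64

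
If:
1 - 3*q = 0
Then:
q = 1/3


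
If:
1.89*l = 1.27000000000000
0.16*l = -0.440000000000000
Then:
No Solution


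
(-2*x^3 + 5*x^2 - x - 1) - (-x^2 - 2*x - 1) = -2*x^3 + 6*x^2 + x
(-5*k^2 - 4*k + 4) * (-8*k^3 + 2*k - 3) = 40*k^5 + 32*k^4 - 42*k^3 + 7*k^2 + 20*k - 12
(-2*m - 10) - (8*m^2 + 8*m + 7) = -8*m^2 - 10*m - 17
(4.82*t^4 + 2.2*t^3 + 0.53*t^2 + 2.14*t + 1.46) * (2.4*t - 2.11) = 11.568*t^5 - 4.8902*t^4 - 3.37*t^3 + 4.0177*t^2 - 1.0114*t - 3.0806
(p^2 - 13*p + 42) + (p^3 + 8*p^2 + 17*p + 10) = p^3 + 9*p^2 + 4*p + 52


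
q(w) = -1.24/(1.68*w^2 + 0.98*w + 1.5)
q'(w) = -1.24*(-3.36*w - 0.98)/(1.68*w^2 + 0.98*w + 1.5)^2 = (4.1664*w + 1.2152)/(1.68*w^2 + 0.98*w + 1.5)^2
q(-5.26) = -0.03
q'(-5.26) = -0.01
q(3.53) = -0.05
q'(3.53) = 0.02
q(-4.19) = -0.05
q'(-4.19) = -0.02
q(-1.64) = -0.28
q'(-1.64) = -0.29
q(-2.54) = -0.13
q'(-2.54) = -0.10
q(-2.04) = -0.19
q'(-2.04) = -0.17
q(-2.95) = -0.09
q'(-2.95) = -0.06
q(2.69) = -0.08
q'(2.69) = 0.05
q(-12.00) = -0.01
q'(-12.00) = -0.00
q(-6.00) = -0.02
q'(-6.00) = -0.01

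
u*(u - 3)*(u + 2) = u^3 - u^2 - 6*u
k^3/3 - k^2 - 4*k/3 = k*(k/3 + 1/3)*(k - 4)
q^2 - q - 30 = (q - 6)*(q + 5)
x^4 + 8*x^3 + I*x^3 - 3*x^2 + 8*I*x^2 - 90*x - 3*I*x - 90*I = (x - 3)*(x + 5)*(x + 6)*(x + I)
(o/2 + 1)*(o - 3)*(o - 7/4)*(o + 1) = o^4/2 - 7*o^3/8 - 7*o^2/2 + 25*o/8 + 21/4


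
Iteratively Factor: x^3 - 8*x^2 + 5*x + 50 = (x - 5)*(x^2 - 3*x - 10) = (x - 5)^2*(x + 2)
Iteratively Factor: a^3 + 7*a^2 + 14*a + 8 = (a + 4)*(a^2 + 3*a + 2) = (a + 1)*(a + 4)*(a + 2)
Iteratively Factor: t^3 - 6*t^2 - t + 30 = (t - 3)*(t^2 - 3*t - 10) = (t - 5)*(t - 3)*(t + 2)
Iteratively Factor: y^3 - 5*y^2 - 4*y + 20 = (y - 2)*(y^2 - 3*y - 10) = (y - 5)*(y - 2)*(y + 2)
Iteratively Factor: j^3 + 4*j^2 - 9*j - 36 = (j + 3)*(j^2 + j - 12) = (j + 3)*(j + 4)*(j - 3)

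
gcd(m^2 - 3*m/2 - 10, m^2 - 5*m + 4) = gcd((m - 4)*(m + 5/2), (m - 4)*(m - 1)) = m - 4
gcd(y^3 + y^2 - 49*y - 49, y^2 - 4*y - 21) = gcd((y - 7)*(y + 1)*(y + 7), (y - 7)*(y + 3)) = y - 7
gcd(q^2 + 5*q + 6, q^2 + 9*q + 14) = q + 2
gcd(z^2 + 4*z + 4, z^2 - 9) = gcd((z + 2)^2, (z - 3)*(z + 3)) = 1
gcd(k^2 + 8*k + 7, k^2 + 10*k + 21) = k + 7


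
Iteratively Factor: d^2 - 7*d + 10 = (d - 5)*(d - 2)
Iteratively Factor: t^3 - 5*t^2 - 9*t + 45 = (t - 5)*(t^2 - 9) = (t - 5)*(t - 3)*(t + 3)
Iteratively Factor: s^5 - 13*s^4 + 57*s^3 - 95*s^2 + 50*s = (s - 5)*(s^4 - 8*s^3 + 17*s^2 - 10*s) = s*(s - 5)*(s^3 - 8*s^2 + 17*s - 10) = s*(s - 5)^2*(s^2 - 3*s + 2) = s*(s - 5)^2*(s - 2)*(s - 1)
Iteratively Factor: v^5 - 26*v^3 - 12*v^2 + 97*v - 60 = (v - 1)*(v^4 + v^3 - 25*v^2 - 37*v + 60) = (v - 1)*(v + 3)*(v^3 - 2*v^2 - 19*v + 20) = (v - 1)^2*(v + 3)*(v^2 - v - 20) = (v - 5)*(v - 1)^2*(v + 3)*(v + 4)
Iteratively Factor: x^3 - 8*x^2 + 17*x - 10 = (x - 1)*(x^2 - 7*x + 10) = (x - 5)*(x - 1)*(x - 2)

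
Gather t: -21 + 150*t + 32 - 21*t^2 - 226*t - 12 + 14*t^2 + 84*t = -7*t^2 + 8*t - 1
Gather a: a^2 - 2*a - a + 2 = a^2 - 3*a + 2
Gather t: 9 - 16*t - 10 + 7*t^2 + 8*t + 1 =7*t^2 - 8*t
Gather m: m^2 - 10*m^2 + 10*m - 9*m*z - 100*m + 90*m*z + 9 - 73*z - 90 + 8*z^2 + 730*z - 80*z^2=-9*m^2 + m*(81*z - 90) - 72*z^2 + 657*z - 81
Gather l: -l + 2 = 2 - l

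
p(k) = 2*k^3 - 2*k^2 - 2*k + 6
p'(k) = 6*k^2 - 4*k - 2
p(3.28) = 48.50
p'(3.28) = 49.43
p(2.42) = 17.79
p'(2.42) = 23.46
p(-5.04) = -290.77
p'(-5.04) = 170.57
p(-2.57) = -36.02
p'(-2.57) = 47.91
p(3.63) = 68.05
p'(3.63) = 62.54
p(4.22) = 112.25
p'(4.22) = 87.97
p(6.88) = 548.89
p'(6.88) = 254.49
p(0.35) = 5.14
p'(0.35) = -2.66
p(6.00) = 354.00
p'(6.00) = 190.00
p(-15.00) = -7164.00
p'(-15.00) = 1408.00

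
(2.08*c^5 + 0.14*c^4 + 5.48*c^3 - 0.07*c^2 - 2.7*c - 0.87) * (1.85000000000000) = 3.848*c^5 + 0.259*c^4 + 10.138*c^3 - 0.1295*c^2 - 4.995*c - 1.6095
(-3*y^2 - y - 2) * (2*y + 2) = -6*y^3 - 8*y^2 - 6*y - 4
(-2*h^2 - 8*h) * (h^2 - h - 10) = -2*h^4 - 6*h^3 + 28*h^2 + 80*h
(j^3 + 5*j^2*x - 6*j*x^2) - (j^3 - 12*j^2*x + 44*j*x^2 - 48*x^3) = 17*j^2*x - 50*j*x^2 + 48*x^3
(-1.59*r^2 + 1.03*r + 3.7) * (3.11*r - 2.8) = -4.9449*r^3 + 7.6553*r^2 + 8.623*r - 10.36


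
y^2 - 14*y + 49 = (y - 7)^2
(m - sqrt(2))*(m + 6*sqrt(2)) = m^2 + 5*sqrt(2)*m - 12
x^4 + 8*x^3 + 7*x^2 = x^2*(x + 1)*(x + 7)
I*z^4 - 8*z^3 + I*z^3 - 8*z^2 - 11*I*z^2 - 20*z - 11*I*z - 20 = (z + 1)*(z + 4*I)*(z + 5*I)*(I*z + 1)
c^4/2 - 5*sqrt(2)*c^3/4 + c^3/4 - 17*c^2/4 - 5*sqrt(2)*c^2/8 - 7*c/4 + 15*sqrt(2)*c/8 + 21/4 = (c/2 + sqrt(2)/2)*(c - 1)*(c + 3/2)*(c - 7*sqrt(2)/2)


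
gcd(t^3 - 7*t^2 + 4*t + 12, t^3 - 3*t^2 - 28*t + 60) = t^2 - 8*t + 12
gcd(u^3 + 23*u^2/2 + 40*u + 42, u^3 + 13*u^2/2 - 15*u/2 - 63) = u^2 + 19*u/2 + 21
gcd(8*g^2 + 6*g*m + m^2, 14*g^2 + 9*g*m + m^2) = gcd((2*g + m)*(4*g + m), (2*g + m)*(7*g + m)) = 2*g + m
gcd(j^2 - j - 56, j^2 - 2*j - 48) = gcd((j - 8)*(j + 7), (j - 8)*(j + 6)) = j - 8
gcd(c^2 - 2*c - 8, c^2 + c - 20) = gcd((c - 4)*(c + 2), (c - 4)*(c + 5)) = c - 4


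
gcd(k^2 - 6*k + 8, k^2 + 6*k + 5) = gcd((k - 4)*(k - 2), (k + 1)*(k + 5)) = 1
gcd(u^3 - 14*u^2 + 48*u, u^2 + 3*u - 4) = 1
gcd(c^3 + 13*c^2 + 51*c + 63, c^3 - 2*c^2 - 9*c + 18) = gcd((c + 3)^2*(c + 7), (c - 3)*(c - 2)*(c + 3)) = c + 3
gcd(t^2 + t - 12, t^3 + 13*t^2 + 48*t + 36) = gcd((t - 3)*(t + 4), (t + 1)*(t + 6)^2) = 1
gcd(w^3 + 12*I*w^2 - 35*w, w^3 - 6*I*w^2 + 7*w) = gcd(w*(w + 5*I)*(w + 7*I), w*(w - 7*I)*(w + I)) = w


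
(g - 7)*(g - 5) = g^2 - 12*g + 35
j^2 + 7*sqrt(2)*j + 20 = (j + 2*sqrt(2))*(j + 5*sqrt(2))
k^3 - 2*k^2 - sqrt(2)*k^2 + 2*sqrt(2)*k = k*(k - 2)*(k - sqrt(2))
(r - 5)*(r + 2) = r^2 - 3*r - 10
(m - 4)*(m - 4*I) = m^2 - 4*m - 4*I*m + 16*I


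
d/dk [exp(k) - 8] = exp(k)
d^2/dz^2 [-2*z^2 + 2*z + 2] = -4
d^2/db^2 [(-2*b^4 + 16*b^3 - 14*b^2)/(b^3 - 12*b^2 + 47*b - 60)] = 32*(-b^6 + 48*b^5 - 615*b^4 + 3448*b^3 - 9270*b^2 + 10800*b - 3150)/(b^9 - 36*b^8 + 573*b^7 - 5292*b^6 + 31251*b^5 - 122364*b^4 + 317663*b^3 - 527220*b^2 + 507600*b - 216000)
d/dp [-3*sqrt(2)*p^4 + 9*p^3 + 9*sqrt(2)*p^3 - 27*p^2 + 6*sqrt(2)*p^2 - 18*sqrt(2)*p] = -12*sqrt(2)*p^3 + 27*p^2 + 27*sqrt(2)*p^2 - 54*p + 12*sqrt(2)*p - 18*sqrt(2)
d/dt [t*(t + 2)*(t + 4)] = 3*t^2 + 12*t + 8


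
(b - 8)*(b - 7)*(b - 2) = b^3 - 17*b^2 + 86*b - 112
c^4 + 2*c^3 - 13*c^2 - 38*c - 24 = (c - 4)*(c + 1)*(c + 2)*(c + 3)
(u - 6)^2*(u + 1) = u^3 - 11*u^2 + 24*u + 36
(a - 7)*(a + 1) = a^2 - 6*a - 7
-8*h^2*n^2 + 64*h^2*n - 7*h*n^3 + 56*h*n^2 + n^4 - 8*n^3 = n*(-8*h + n)*(h + n)*(n - 8)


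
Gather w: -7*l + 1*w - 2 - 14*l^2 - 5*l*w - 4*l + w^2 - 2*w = -14*l^2 - 11*l + w^2 + w*(-5*l - 1) - 2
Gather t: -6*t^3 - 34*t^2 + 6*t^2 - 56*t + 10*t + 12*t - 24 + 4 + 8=-6*t^3 - 28*t^2 - 34*t - 12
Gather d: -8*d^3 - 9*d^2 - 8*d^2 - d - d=-8*d^3 - 17*d^2 - 2*d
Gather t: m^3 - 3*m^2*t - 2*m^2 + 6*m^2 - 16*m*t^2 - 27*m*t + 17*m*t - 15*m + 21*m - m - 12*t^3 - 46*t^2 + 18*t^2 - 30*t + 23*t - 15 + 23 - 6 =m^3 + 4*m^2 + 5*m - 12*t^3 + t^2*(-16*m - 28) + t*(-3*m^2 - 10*m - 7) + 2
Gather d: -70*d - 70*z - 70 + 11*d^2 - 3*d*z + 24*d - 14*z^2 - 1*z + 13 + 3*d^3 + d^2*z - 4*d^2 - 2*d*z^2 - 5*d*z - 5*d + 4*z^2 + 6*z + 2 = 3*d^3 + d^2*(z + 7) + d*(-2*z^2 - 8*z - 51) - 10*z^2 - 65*z - 55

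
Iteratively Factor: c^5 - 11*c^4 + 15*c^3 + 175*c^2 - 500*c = (c - 5)*(c^4 - 6*c^3 - 15*c^2 + 100*c) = c*(c - 5)*(c^3 - 6*c^2 - 15*c + 100) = c*(c - 5)^2*(c^2 - c - 20) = c*(c - 5)^2*(c + 4)*(c - 5)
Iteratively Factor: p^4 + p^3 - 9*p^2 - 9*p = (p)*(p^3 + p^2 - 9*p - 9) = p*(p + 1)*(p^2 - 9) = p*(p + 1)*(p + 3)*(p - 3)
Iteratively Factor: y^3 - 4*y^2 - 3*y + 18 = (y - 3)*(y^2 - y - 6) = (y - 3)*(y + 2)*(y - 3)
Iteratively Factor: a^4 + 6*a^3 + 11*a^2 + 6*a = (a + 2)*(a^3 + 4*a^2 + 3*a) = a*(a + 2)*(a^2 + 4*a + 3) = a*(a + 2)*(a + 3)*(a + 1)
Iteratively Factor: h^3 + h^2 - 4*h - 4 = (h + 2)*(h^2 - h - 2) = (h + 1)*(h + 2)*(h - 2)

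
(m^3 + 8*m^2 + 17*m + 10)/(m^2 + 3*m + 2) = m + 5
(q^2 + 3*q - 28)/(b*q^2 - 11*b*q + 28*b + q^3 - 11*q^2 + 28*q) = (q + 7)/(b*q - 7*b + q^2 - 7*q)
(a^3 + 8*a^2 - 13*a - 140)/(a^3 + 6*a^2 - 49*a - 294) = (a^2 + a - 20)/(a^2 - a - 42)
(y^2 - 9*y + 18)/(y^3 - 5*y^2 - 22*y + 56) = (y^2 - 9*y + 18)/(y^3 - 5*y^2 - 22*y + 56)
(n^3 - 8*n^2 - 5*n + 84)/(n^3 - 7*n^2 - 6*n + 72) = (n - 7)/(n - 6)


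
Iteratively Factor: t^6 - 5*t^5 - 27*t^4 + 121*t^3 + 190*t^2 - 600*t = (t - 5)*(t^5 - 27*t^3 - 14*t^2 + 120*t) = (t - 5)*(t + 3)*(t^4 - 3*t^3 - 18*t^2 + 40*t) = (t - 5)*(t - 2)*(t + 3)*(t^3 - t^2 - 20*t) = (t - 5)^2*(t - 2)*(t + 3)*(t^2 + 4*t) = t*(t - 5)^2*(t - 2)*(t + 3)*(t + 4)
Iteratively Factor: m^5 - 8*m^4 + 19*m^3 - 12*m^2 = (m)*(m^4 - 8*m^3 + 19*m^2 - 12*m) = m*(m - 3)*(m^3 - 5*m^2 + 4*m) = m*(m - 4)*(m - 3)*(m^2 - m) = m^2*(m - 4)*(m - 3)*(m - 1)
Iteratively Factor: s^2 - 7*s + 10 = (s - 2)*(s - 5)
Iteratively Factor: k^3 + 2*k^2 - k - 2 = (k + 1)*(k^2 + k - 2) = (k - 1)*(k + 1)*(k + 2)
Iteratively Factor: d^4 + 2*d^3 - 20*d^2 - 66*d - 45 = (d - 5)*(d^3 + 7*d^2 + 15*d + 9) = (d - 5)*(d + 1)*(d^2 + 6*d + 9) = (d - 5)*(d + 1)*(d + 3)*(d + 3)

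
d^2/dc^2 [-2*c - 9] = 0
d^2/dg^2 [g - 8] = 0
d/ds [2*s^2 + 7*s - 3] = 4*s + 7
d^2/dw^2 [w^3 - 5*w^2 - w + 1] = 6*w - 10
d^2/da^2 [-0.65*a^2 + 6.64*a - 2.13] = -1.30000000000000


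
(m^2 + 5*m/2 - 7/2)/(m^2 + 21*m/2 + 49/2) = (m - 1)/(m + 7)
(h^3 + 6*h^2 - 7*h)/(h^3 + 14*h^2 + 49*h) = (h - 1)/(h + 7)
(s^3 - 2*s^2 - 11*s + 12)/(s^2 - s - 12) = s - 1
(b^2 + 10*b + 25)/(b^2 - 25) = (b + 5)/(b - 5)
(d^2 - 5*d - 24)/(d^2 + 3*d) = (d - 8)/d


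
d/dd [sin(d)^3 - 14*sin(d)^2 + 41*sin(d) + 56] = (3*sin(d)^2 - 28*sin(d) + 41)*cos(d)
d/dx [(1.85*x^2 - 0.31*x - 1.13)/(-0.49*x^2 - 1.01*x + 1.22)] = (-2.0204*x^2 + 3.4066*x - 1.5195)/(0.2401*x^4 + 0.9898*x^3 - 0.1755*x^2 - 2.4644*x + 1.4884)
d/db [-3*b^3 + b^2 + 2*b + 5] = -9*b^2 + 2*b + 2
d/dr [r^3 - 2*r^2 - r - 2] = 3*r^2 - 4*r - 1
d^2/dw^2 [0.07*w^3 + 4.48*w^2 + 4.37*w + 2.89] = 0.42*w + 8.96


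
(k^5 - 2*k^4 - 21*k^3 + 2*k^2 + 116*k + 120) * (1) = k^5 - 2*k^4 - 21*k^3 + 2*k^2 + 116*k + 120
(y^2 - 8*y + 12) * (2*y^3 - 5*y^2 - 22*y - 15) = 2*y^5 - 21*y^4 + 42*y^3 + 101*y^2 - 144*y - 180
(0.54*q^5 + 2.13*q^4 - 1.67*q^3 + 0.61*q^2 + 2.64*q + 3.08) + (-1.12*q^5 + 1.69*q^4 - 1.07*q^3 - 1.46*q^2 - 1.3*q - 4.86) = -0.58*q^5 + 3.82*q^4 - 2.74*q^3 - 0.85*q^2 + 1.34*q - 1.78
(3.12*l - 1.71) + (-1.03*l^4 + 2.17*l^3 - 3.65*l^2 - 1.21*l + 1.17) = -1.03*l^4 + 2.17*l^3 - 3.65*l^2 + 1.91*l - 0.54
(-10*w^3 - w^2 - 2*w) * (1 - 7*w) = 70*w^4 - 3*w^3 + 13*w^2 - 2*w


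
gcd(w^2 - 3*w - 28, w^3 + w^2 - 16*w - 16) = w + 4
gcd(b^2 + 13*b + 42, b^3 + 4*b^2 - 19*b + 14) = b + 7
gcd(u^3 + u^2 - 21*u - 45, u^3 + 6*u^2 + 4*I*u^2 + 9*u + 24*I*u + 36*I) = u^2 + 6*u + 9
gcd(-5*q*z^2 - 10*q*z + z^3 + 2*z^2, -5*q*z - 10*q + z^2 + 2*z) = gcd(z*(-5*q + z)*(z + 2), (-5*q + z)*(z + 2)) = -5*q*z - 10*q + z^2 + 2*z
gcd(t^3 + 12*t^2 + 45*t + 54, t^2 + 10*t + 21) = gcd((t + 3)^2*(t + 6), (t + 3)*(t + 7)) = t + 3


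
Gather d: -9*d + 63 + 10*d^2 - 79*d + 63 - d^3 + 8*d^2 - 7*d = -d^3 + 18*d^2 - 95*d + 126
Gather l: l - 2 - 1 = l - 3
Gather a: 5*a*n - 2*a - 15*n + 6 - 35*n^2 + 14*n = a*(5*n - 2) - 35*n^2 - n + 6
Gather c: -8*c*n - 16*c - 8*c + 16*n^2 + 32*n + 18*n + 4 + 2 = c*(-8*n - 24) + 16*n^2 + 50*n + 6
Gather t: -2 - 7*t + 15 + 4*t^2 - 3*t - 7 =4*t^2 - 10*t + 6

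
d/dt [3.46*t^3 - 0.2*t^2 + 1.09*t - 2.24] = 10.38*t^2 - 0.4*t + 1.09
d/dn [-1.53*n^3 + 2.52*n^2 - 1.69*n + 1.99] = -4.59*n^2 + 5.04*n - 1.69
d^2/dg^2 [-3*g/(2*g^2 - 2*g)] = -3/(g^3 - 3*g^2 + 3*g - 1)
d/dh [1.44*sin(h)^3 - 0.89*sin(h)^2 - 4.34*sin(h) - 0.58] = (4.32*sin(h)^2 - 1.78*sin(h) - 4.34)*cos(h)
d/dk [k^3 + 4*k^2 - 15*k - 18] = 3*k^2 + 8*k - 15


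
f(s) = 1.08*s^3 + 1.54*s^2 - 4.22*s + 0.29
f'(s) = 3.24*s^2 + 3.08*s - 4.22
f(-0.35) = 1.91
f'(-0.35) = -4.90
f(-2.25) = 5.28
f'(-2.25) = 5.25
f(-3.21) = -6.02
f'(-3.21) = 19.28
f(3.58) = 54.47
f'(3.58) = 48.33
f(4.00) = 77.17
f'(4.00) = 59.94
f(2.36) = 13.10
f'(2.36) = 21.09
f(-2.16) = 5.71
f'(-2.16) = 4.24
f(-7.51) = -338.61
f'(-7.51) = 155.39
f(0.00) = 0.29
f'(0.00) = -4.22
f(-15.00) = -3234.91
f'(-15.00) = 678.58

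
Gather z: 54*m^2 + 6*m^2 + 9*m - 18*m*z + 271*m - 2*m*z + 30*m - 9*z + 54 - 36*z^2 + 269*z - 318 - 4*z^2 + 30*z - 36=60*m^2 + 310*m - 40*z^2 + z*(290 - 20*m) - 300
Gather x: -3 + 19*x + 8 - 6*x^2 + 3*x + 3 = -6*x^2 + 22*x + 8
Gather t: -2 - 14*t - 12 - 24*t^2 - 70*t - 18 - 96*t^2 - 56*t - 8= -120*t^2 - 140*t - 40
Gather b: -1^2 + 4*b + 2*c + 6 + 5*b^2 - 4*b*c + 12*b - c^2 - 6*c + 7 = 5*b^2 + b*(16 - 4*c) - c^2 - 4*c + 12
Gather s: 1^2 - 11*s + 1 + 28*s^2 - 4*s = 28*s^2 - 15*s + 2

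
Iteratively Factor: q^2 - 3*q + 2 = (q - 1)*(q - 2)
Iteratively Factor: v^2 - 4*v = (v - 4)*(v)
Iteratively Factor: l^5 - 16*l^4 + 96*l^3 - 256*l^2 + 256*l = (l)*(l^4 - 16*l^3 + 96*l^2 - 256*l + 256) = l*(l - 4)*(l^3 - 12*l^2 + 48*l - 64) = l*(l - 4)^2*(l^2 - 8*l + 16) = l*(l - 4)^3*(l - 4)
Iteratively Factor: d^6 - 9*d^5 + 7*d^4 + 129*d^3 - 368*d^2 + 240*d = (d - 1)*(d^5 - 8*d^4 - d^3 + 128*d^2 - 240*d) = d*(d - 1)*(d^4 - 8*d^3 - d^2 + 128*d - 240) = d*(d - 1)*(d + 4)*(d^3 - 12*d^2 + 47*d - 60) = d*(d - 4)*(d - 1)*(d + 4)*(d^2 - 8*d + 15) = d*(d - 4)*(d - 3)*(d - 1)*(d + 4)*(d - 5)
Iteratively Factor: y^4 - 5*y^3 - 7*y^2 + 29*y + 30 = (y - 3)*(y^3 - 2*y^2 - 13*y - 10) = (y - 5)*(y - 3)*(y^2 + 3*y + 2) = (y - 5)*(y - 3)*(y + 1)*(y + 2)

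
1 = 1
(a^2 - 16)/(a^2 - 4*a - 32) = (a - 4)/(a - 8)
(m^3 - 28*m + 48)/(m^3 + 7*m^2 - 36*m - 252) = (m^2 - 6*m + 8)/(m^2 + m - 42)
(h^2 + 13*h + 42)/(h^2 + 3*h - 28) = (h + 6)/(h - 4)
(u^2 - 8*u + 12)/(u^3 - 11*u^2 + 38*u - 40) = (u - 6)/(u^2 - 9*u + 20)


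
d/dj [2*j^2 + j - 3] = 4*j + 1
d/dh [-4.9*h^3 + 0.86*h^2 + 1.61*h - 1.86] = -14.7*h^2 + 1.72*h + 1.61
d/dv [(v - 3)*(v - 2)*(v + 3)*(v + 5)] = 4*v^3 + 9*v^2 - 38*v - 27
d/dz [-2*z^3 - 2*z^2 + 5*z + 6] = -6*z^2 - 4*z + 5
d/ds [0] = 0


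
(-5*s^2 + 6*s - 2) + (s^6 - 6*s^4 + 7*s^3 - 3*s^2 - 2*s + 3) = s^6 - 6*s^4 + 7*s^3 - 8*s^2 + 4*s + 1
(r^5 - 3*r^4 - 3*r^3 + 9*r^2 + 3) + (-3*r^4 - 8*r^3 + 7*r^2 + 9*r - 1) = r^5 - 6*r^4 - 11*r^3 + 16*r^2 + 9*r + 2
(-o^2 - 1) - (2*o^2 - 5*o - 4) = -3*o^2 + 5*o + 3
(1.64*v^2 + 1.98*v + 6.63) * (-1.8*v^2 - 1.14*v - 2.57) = -2.952*v^4 - 5.4336*v^3 - 18.406*v^2 - 12.6468*v - 17.0391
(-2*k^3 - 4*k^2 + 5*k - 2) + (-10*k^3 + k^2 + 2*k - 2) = -12*k^3 - 3*k^2 + 7*k - 4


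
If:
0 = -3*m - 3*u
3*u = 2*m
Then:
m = 0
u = 0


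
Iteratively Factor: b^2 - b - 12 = (b - 4)*(b + 3)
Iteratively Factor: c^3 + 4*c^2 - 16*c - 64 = (c - 4)*(c^2 + 8*c + 16) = (c - 4)*(c + 4)*(c + 4)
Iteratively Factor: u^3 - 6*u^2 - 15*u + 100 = (u + 4)*(u^2 - 10*u + 25) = (u - 5)*(u + 4)*(u - 5)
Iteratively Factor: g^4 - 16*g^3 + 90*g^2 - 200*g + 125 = (g - 1)*(g^3 - 15*g^2 + 75*g - 125) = (g - 5)*(g - 1)*(g^2 - 10*g + 25) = (g - 5)^2*(g - 1)*(g - 5)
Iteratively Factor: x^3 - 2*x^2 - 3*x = (x + 1)*(x^2 - 3*x) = (x - 3)*(x + 1)*(x)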